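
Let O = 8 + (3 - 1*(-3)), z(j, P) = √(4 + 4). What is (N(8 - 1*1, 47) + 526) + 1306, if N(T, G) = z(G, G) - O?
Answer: 1818 + 2*√2 ≈ 1820.8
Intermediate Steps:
z(j, P) = 2*√2 (z(j, P) = √8 = 2*√2)
O = 14 (O = 8 + (3 + 3) = 8 + 6 = 14)
N(T, G) = -14 + 2*√2 (N(T, G) = 2*√2 - 1*14 = 2*√2 - 14 = -14 + 2*√2)
(N(8 - 1*1, 47) + 526) + 1306 = ((-14 + 2*√2) + 526) + 1306 = (512 + 2*√2) + 1306 = 1818 + 2*√2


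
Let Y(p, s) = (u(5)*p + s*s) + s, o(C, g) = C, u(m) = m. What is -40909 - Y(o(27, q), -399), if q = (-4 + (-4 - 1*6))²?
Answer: -199846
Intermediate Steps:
q = 196 (q = (-4 + (-4 - 6))² = (-4 - 10)² = (-14)² = 196)
Y(p, s) = s + s² + 5*p (Y(p, s) = (5*p + s*s) + s = (5*p + s²) + s = (s² + 5*p) + s = s + s² + 5*p)
-40909 - Y(o(27, q), -399) = -40909 - (-399 + (-399)² + 5*27) = -40909 - (-399 + 159201 + 135) = -40909 - 1*158937 = -40909 - 158937 = -199846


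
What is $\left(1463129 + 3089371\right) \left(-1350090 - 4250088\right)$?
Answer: $-25494810345000$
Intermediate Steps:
$\left(1463129 + 3089371\right) \left(-1350090 - 4250088\right) = 4552500 \left(-5600178\right) = -25494810345000$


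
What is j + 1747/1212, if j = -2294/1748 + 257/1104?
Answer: 255537/706192 ≈ 0.36185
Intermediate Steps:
j = -22645/20976 (j = -2294*1/1748 + 257*(1/1104) = -1147/874 + 257/1104 = -22645/20976 ≈ -1.0796)
j + 1747/1212 = -22645/20976 + 1747/1212 = 255537/706192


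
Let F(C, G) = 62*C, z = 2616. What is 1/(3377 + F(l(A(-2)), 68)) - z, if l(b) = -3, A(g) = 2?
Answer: -8347655/3191 ≈ -2616.0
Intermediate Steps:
1/(3377 + F(l(A(-2)), 68)) - z = 1/(3377 + 62*(-3)) - 1*2616 = 1/(3377 - 186) - 2616 = 1/3191 - 2616 = -8347655/3191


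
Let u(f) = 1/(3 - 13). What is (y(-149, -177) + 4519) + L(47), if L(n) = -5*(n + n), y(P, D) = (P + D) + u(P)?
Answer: 37229/10 ≈ 3722.9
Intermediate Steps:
u(f) = -⅒ (u(f) = 1/(-10) = -⅒)
y(P, D) = -⅒ + D + P (y(P, D) = (P + D) - ⅒ = (D + P) - ⅒ = -⅒ + D + P)
L(n) = -10*n
(y(-149, -177) + 4519) + L(47) = ((-⅒ - 177 - 149) + 4519) - 10*47 = (-3261/10 + 4519) - 470 = 41929/10 - 470 = 37229/10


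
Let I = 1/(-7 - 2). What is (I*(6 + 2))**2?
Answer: 64/81 ≈ 0.79012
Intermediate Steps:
I = -1/9 (I = 1/(-9) = -1/9 ≈ -0.11111)
(I*(6 + 2))**2 = (-(6 + 2)/9)**2 = (-1/9*8)**2 = (-8/9)**2 = 64/81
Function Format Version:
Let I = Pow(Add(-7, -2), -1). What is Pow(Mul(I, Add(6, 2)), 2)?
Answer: Rational(64, 81) ≈ 0.79012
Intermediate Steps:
I = Rational(-1, 9) (I = Pow(-9, -1) = Rational(-1, 9) ≈ -0.11111)
Pow(Mul(I, Add(6, 2)), 2) = Pow(Mul(Rational(-1, 9), Add(6, 2)), 2) = Pow(Mul(Rational(-1, 9), 8), 2) = Pow(Rational(-8, 9), 2) = Rational(64, 81)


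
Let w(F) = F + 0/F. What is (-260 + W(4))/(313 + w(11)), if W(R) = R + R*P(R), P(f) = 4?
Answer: -20/27 ≈ -0.74074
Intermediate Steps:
W(R) = 5*R (W(R) = R + R*4 = R + 4*R = 5*R)
w(F) = F (w(F) = F + 0 = F)
(-260 + W(4))/(313 + w(11)) = (-260 + 5*4)/(313 + 11) = (-260 + 20)/324 = -240*1/324 = -20/27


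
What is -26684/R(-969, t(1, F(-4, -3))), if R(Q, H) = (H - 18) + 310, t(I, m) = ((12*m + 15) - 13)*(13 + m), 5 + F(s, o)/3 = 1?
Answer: -13342/75 ≈ -177.89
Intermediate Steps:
F(s, o) = -12 (F(s, o) = -15 + 3*1 = -15 + 3 = -12)
t(I, m) = (2 + 12*m)*(13 + m) (t(I, m) = ((15 + 12*m) - 13)*(13 + m) = (2 + 12*m)*(13 + m))
R(Q, H) = 292 + H (R(Q, H) = (-18 + H) + 310 = 292 + H)
-26684/R(-969, t(1, F(-4, -3))) = -26684/(292 + (26 + 12*(-12)² + 158*(-12))) = -26684/(292 + (26 + 12*144 - 1896)) = -26684/(292 + (26 + 1728 - 1896)) = -26684/(292 - 142) = -26684/150 = -26684*1/150 = -13342/75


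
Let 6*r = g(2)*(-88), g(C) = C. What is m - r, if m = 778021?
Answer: 2334151/3 ≈ 7.7805e+5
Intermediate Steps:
r = -88/3 (r = (2*(-88))/6 = (1/6)*(-176) = -88/3 ≈ -29.333)
m - r = 778021 - 1*(-88/3) = 778021 + 88/3 = 2334151/3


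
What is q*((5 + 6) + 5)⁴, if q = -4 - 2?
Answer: -393216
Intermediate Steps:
q = -6
q*((5 + 6) + 5)⁴ = -6*((5 + 6) + 5)⁴ = -6*(11 + 5)⁴ = -6*16⁴ = -6*65536 = -393216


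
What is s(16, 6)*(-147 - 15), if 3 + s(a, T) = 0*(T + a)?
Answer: 486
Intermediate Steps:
s(a, T) = -3 (s(a, T) = -3 + 0*(T + a) = -3 + 0 = -3)
s(16, 6)*(-147 - 15) = -3*(-147 - 15) = -3*(-162) = 486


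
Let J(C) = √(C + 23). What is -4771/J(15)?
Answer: -4771*√38/38 ≈ -773.96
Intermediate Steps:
J(C) = √(23 + C)
-4771/J(15) = -4771/√(23 + 15) = -4771*√38/38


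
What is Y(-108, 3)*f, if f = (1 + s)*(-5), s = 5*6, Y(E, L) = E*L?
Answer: 50220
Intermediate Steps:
s = 30
f = -155 (f = (1 + 30)*(-5) = 31*(-5) = -155)
Y(-108, 3)*f = -108*3*(-155) = -324*(-155) = 50220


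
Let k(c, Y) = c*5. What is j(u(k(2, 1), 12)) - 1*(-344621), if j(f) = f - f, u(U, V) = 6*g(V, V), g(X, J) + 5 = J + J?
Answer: 344621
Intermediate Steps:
g(X, J) = -5 + 2*J (g(X, J) = -5 + (J + J) = -5 + 2*J)
k(c, Y) = 5*c
u(U, V) = -30 + 12*V (u(U, V) = 6*(-5 + 2*V) = -30 + 12*V)
j(f) = 0
j(u(k(2, 1), 12)) - 1*(-344621) = 0 - 1*(-344621) = 0 + 344621 = 344621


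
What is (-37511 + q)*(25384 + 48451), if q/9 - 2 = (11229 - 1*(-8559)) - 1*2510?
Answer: 8713194515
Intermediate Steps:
q = 155520 (q = 18 + 9*((11229 - 1*(-8559)) - 1*2510) = 18 + 9*((11229 + 8559) - 2510) = 18 + 9*(19788 - 2510) = 18 + 9*17278 = 18 + 155502 = 155520)
(-37511 + q)*(25384 + 48451) = (-37511 + 155520)*(25384 + 48451) = 118009*73835 = 8713194515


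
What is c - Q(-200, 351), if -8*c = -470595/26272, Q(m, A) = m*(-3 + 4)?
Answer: 42505795/210176 ≈ 202.24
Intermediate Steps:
Q(m, A) = m (Q(m, A) = m*1 = m)
c = 470595/210176 (c = -(-470595)/(8*26272) = -1/8*(-470595/26272) = 470595/210176 ≈ 2.2391)
c - Q(-200, 351) = 470595/210176 - 1*(-200) = 470595/210176 + 200 = 42505795/210176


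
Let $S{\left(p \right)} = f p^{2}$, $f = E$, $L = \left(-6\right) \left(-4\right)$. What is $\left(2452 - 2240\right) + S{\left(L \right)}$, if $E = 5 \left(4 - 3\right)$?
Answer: $3092$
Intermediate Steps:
$L = 24$
$E = 5$ ($E = 5 \cdot 1 = 5$)
$f = 5$
$S{\left(p \right)} = 5 p^{2}$
$\left(2452 - 2240\right) + S{\left(L \right)} = \left(2452 - 2240\right) + 5 \cdot 24^{2} = 212 + 5 \cdot 576 = 212 + 2880 = 3092$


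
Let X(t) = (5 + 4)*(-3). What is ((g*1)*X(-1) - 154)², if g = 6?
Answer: 99856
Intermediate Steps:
X(t) = -27 (X(t) = 9*(-3) = -27)
((g*1)*X(-1) - 154)² = ((6*1)*(-27) - 154)² = (6*(-27) - 154)² = (-162 - 154)² = (-316)² = 99856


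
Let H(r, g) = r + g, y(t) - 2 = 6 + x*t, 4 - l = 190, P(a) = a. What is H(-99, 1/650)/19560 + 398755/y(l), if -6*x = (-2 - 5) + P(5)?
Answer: -844962424141/114426000 ≈ -7384.4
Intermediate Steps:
l = -186 (l = 4 - 1*190 = 4 - 190 = -186)
x = ⅓ (x = -((-2 - 5) + 5)/6 = -(-7 + 5)/6 = -⅙*(-2) = ⅓ ≈ 0.33333)
y(t) = 8 + t/3 (y(t) = 2 + (6 + t/3) = 8 + t/3)
H(r, g) = g + r
H(-99, 1/650)/19560 + 398755/y(l) = (1/650 - 99)/19560 + 398755/(8 + (⅓)*(-186)) = (1/650 - 99)*(1/19560) + 398755/(8 - 62) = -64349/650*1/19560 + 398755/(-54) = -64349/12714000 + 398755*(-1/54) = -64349/12714000 - 398755/54 = -844962424141/114426000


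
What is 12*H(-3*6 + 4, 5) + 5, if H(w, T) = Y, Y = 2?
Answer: 29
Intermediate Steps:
H(w, T) = 2
12*H(-3*6 + 4, 5) + 5 = 12*2 + 5 = 24 + 5 = 29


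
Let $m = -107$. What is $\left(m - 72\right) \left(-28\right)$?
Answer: $5012$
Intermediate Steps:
$\left(m - 72\right) \left(-28\right) = \left(-107 - 72\right) \left(-28\right) = \left(-179\right) \left(-28\right) = 5012$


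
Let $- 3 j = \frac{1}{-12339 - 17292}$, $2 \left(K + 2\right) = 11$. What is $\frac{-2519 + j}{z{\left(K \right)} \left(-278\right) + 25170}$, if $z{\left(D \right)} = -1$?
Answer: $- \frac{111960733}{1131074532} \approx -0.098986$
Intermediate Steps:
$K = \frac{7}{2}$ ($K = -2 + \frac{1}{2} \cdot 11 = -2 + \frac{11}{2} = \frac{7}{2} \approx 3.5$)
$j = \frac{1}{88893}$ ($j = - \frac{1}{3 \left(-12339 - 17292\right)} = - \frac{1}{3 \left(-29631\right)} = \left(- \frac{1}{3}\right) \left(- \frac{1}{29631}\right) = \frac{1}{88893} \approx 1.1249 \cdot 10^{-5}$)
$\frac{-2519 + j}{z{\left(K \right)} \left(-278\right) + 25170} = \frac{-2519 + \frac{1}{88893}}{\left(-1\right) \left(-278\right) + 25170} = - \frac{223921466}{88893 \left(278 + 25170\right)} = - \frac{223921466}{88893 \cdot 25448} = \left(- \frac{223921466}{88893}\right) \frac{1}{25448} = - \frac{111960733}{1131074532}$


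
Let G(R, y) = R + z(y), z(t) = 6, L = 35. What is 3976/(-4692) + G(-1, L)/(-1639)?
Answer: -1635031/1922547 ≈ -0.85045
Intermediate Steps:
G(R, y) = 6 + R (G(R, y) = R + 6 = 6 + R)
3976/(-4692) + G(-1, L)/(-1639) = 3976/(-4692) + (6 - 1)/(-1639) = 3976*(-1/4692) + 5*(-1/1639) = -994/1173 - 5/1639 = -1635031/1922547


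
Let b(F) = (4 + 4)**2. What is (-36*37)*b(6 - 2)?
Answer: -85248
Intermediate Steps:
b(F) = 64 (b(F) = 8**2 = 64)
(-36*37)*b(6 - 2) = -36*37*64 = -1332*64 = -85248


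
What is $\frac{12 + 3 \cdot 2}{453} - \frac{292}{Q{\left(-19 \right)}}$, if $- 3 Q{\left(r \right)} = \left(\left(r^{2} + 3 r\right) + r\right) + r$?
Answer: $\frac{66936}{20083} \approx 3.333$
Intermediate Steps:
$Q{\left(r \right)} = - \frac{5 r}{3} - \frac{r^{2}}{3}$ ($Q{\left(r \right)} = - \frac{\left(\left(r^{2} + 3 r\right) + r\right) + r}{3} = - \frac{\left(r^{2} + 4 r\right) + r}{3} = - \frac{r^{2} + 5 r}{3} = - \frac{5 r}{3} - \frac{r^{2}}{3}$)
$\frac{12 + 3 \cdot 2}{453} - \frac{292}{Q{\left(-19 \right)}} = \frac{12 + 3 \cdot 2}{453} - \frac{292}{\left(- \frac{1}{3}\right) \left(-19\right) \left(5 - 19\right)} = \left(12 + 6\right) \frac{1}{453} - \frac{292}{\left(- \frac{1}{3}\right) \left(-19\right) \left(-14\right)} = 18 \cdot \frac{1}{453} - \frac{292}{- \frac{266}{3}} = \frac{6}{151} - - \frac{438}{133} = \frac{6}{151} + \frac{438}{133} = \frac{66936}{20083}$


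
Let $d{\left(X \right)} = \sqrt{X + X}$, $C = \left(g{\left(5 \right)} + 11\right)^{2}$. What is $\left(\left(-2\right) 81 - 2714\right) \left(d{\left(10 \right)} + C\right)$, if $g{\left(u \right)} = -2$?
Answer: $-232956 - 5752 \sqrt{5} \approx -2.4582 \cdot 10^{5}$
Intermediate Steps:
$C = 81$ ($C = \left(-2 + 11\right)^{2} = 9^{2} = 81$)
$d{\left(X \right)} = \sqrt{2} \sqrt{X}$ ($d{\left(X \right)} = \sqrt{2 X} = \sqrt{2} \sqrt{X}$)
$\left(\left(-2\right) 81 - 2714\right) \left(d{\left(10 \right)} + C\right) = \left(\left(-2\right) 81 - 2714\right) \left(\sqrt{2} \sqrt{10} + 81\right) = \left(-162 - 2714\right) \left(2 \sqrt{5} + 81\right) = - 2876 \left(81 + 2 \sqrt{5}\right) = -232956 - 5752 \sqrt{5}$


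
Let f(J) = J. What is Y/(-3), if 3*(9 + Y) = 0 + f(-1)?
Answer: 28/9 ≈ 3.1111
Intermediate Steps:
Y = -28/3 (Y = -9 + (0 - 1)/3 = -9 + (1/3)*(-1) = -9 - 1/3 = -28/3 ≈ -9.3333)
Y/(-3) = -28/3/(-3) = -28/3*(-1/3) = 28/9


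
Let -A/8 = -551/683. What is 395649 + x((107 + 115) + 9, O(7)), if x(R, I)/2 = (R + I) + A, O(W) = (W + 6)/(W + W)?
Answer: 1893877282/4781 ≈ 3.9613e+5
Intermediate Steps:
O(W) = (6 + W)/(2*W) (O(W) = (6 + W)/((2*W)) = (6 + W)*(1/(2*W)) = (6 + W)/(2*W))
A = 4408/683 (A = -(-4408)/683 = -8*(-551/683) = 4408/683 ≈ 6.4539)
x(R, I) = 8816/683 + 2*I + 2*R (x(R, I) = 2*((R + I) + 4408/683) = 2*((I + R) + 4408/683) = 2*(4408/683 + I + R) = 8816/683 + 2*I + 2*R)
395649 + x((107 + 115) + 9, O(7)) = 395649 + (8816/683 + 2*((1/2)*(6 + 7)/7) + 2*((107 + 115) + 9)) = 395649 + (8816/683 + 2*((1/2)*(1/7)*13) + 2*(222 + 9)) = 395649 + (8816/683 + 2*(13/14) + 2*231) = 395649 + (8816/683 + 13/7 + 462) = 395649 + 2279413/4781 = 1893877282/4781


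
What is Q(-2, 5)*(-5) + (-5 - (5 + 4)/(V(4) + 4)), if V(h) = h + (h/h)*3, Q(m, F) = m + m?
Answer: 156/11 ≈ 14.182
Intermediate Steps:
Q(m, F) = 2*m
V(h) = 3 + h (V(h) = h + 1*3 = h + 3 = 3 + h)
Q(-2, 5)*(-5) + (-5 - (5 + 4)/(V(4) + 4)) = (2*(-2))*(-5) + (-5 - (5 + 4)/((3 + 4) + 4)) = -4*(-5) + (-5 - 9/(7 + 4)) = 20 + (-5 - 9/11) = 20 - 64/11 = 156/11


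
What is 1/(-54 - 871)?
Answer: -1/925 ≈ -0.0010811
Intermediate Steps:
1/(-54 - 871) = 1/(-925) = -1/925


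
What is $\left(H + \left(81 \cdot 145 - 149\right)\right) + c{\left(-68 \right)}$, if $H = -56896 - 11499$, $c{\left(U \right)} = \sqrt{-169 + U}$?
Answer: $-56799 + i \sqrt{237} \approx -56799.0 + 15.395 i$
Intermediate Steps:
$H = -68395$ ($H = -56896 - 11499 = -68395$)
$\left(H + \left(81 \cdot 145 - 149\right)\right) + c{\left(-68 \right)} = \left(-68395 + \left(81 \cdot 145 - 149\right)\right) + \sqrt{-169 - 68} = \left(-68395 + \left(11745 - 149\right)\right) + \sqrt{-237} = \left(-68395 + 11596\right) + i \sqrt{237} = -56799 + i \sqrt{237}$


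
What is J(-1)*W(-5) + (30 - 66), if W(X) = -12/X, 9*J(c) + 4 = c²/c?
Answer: -112/3 ≈ -37.333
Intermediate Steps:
J(c) = -4/9 + c/9 (J(c) = -4/9 + (c²/c)/9 = -4/9 + c/9)
J(-1)*W(-5) + (30 - 66) = (-4/9 + (⅑)*(-1))*(-12/(-5)) + (30 - 66) = (-4/9 - ⅑)*(-12*(-⅕)) - 36 = -5/9*12/5 - 36 = -4/3 - 36 = -112/3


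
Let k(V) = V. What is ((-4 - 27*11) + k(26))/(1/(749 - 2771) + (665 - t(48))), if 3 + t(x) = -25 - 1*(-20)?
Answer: -111210/272161 ≈ -0.40862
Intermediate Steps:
t(x) = -8 (t(x) = -3 + (-25 - 1*(-20)) = -3 + (-25 + 20) = -3 - 5 = -8)
((-4 - 27*11) + k(26))/(1/(749 - 2771) + (665 - t(48))) = ((-4 - 27*11) + 26)/(1/(749 - 2771) + (665 - 1*(-8))) = ((-4 - 297) + 26)/(1/(-2022) + (665 + 8)) = (-301 + 26)/(-1/2022 + 673) = -275/1360805/2022 = -275*2022/1360805 = -111210/272161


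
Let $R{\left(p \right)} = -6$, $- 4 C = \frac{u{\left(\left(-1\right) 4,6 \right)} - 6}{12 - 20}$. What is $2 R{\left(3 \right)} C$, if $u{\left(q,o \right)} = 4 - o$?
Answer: $3$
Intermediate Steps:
$C = - \frac{1}{4}$ ($C = - \frac{\left(\left(4 - 6\right) - 6\right) \frac{1}{12 - 20}}{4} = - \frac{\left(\left(4 - 6\right) - 6\right) \frac{1}{-8}}{4} = - \frac{\left(-2 - 6\right) \left(- \frac{1}{8}\right)}{4} = - \frac{\left(-8\right) \left(- \frac{1}{8}\right)}{4} = \left(- \frac{1}{4}\right) 1 = - \frac{1}{4} \approx -0.25$)
$2 R{\left(3 \right)} C = 2 \left(-6\right) \left(- \frac{1}{4}\right) = \left(-12\right) \left(- \frac{1}{4}\right) = 3$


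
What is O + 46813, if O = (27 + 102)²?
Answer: 63454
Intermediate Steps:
O = 16641 (O = 129² = 16641)
O + 46813 = 16641 + 46813 = 63454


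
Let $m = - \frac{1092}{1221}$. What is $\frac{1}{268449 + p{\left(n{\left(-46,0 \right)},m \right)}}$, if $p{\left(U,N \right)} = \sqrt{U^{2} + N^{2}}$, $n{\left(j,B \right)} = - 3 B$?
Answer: $\frac{407}{109259107} \approx 3.7251 \cdot 10^{-6}$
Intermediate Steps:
$m = - \frac{364}{407}$ ($m = \left(-1092\right) \frac{1}{1221} = - \frac{364}{407} \approx -0.89435$)
$p{\left(U,N \right)} = \sqrt{N^{2} + U^{2}}$
$\frac{1}{268449 + p{\left(n{\left(-46,0 \right)},m \right)}} = \frac{1}{268449 + \sqrt{\left(- \frac{364}{407}\right)^{2} + \left(\left(-3\right) 0\right)^{2}}} = \frac{1}{268449 + \sqrt{\frac{132496}{165649} + 0^{2}}} = \frac{1}{268449 + \sqrt{\frac{132496}{165649} + 0}} = \frac{1}{268449 + \sqrt{\frac{132496}{165649}}} = \frac{1}{268449 + \frac{364}{407}} = \frac{1}{\frac{109259107}{407}} = \frac{407}{109259107}$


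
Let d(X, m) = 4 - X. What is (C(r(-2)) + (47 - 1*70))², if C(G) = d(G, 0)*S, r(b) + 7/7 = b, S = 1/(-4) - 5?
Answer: 57121/16 ≈ 3570.1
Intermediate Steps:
S = -21/4 (S = -¼ - 5 = -21/4 ≈ -5.2500)
r(b) = -1 + b
C(G) = -21 + 21*G/4 (C(G) = (4 - G)*(-21/4) = -21 + 21*G/4)
(C(r(-2)) + (47 - 1*70))² = ((-21 + 21*(-1 - 2)/4) + (47 - 1*70))² = ((-21 + (21/4)*(-3)) + (47 - 70))² = ((-21 - 63/4) - 23)² = (-147/4 - 23)² = (-239/4)² = 57121/16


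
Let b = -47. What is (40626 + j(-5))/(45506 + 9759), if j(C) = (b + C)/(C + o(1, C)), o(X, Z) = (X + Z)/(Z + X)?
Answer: 40639/55265 ≈ 0.73535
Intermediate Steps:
o(X, Z) = 1 (o(X, Z) = (X + Z)/(X + Z) = 1)
j(C) = (-47 + C)/(1 + C) (j(C) = (-47 + C)/(C + 1) = (-47 + C)/(1 + C))
(40626 + j(-5))/(45506 + 9759) = (40626 + (-47 - 5)/(1 - 5))/(45506 + 9759) = (40626 - 52/(-4))/55265 = (40626 - 1/4*(-52))*(1/55265) = (40626 + 13)*(1/55265) = 40639*(1/55265) = 40639/55265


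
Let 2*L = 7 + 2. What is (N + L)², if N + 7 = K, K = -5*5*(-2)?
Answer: 9025/4 ≈ 2256.3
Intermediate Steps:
K = 50 (K = -25*(-2) = 50)
L = 9/2 (L = (7 + 2)/2 = (½)*9 = 9/2 ≈ 4.5000)
N = 43 (N = -7 + 50 = 43)
(N + L)² = (43 + 9/2)² = (95/2)² = 9025/4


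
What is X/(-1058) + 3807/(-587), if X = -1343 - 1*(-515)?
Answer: -76995/13501 ≈ -5.7029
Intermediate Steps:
X = -828 (X = -1343 + 515 = -828)
X/(-1058) + 3807/(-587) = -828/(-1058) + 3807/(-587) = -828*(-1/1058) + 3807*(-1/587) = 18/23 - 3807/587 = -76995/13501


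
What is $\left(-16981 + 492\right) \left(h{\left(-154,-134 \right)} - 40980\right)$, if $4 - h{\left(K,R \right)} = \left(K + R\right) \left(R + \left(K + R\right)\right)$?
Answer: $2679660368$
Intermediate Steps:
$h{\left(K,R \right)} = 4 - \left(K + R\right) \left(K + 2 R\right)$ ($h{\left(K,R \right)} = 4 - \left(K + R\right) \left(R + \left(K + R\right)\right) = 4 - \left(K + R\right) \left(K + 2 R\right)$)
$\left(-16981 + 492\right) \left(h{\left(-154,-134 \right)} - 40980\right) = \left(-16981 + 492\right) \left(\left(4 - \left(-154\right)^{2} - 2 \left(-134\right)^{2} - \left(-462\right) \left(-134\right)\right) - 40980\right) = - 16489 \left(\left(4 - 23716 - 35912 - 61908\right) - 40980\right) = - 16489 \left(-121532 - 40980\right) = \left(-16489\right) \left(-162512\right) = 2679660368$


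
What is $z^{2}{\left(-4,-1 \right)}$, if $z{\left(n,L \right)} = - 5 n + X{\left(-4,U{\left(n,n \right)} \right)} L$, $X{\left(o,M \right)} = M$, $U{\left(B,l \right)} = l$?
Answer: $576$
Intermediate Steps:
$z{\left(n,L \right)} = - 5 n + L n$ ($z{\left(n,L \right)} = - 5 n + n L = - 5 n + L n$)
$z^{2}{\left(-4,-1 \right)} = \left(- 4 \left(-5 - 1\right)\right)^{2} = \left(\left(-4\right) \left(-6\right)\right)^{2} = 24^{2} = 576$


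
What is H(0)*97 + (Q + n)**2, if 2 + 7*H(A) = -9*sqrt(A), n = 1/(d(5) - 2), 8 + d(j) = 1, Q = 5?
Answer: -2162/567 ≈ -3.8130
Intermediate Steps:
d(j) = -7 (d(j) = -8 + 1 = -7)
n = -1/9 (n = 1/(-7 - 2) = 1/(-9) = -1/9 ≈ -0.11111)
H(A) = -2/7 - 9*sqrt(A)/7 (H(A) = -2/7 + (-9*sqrt(A))/7 = -2/7 - 9*sqrt(A)/7)
H(0)*97 + (Q + n)**2 = (-2/7 - 9*sqrt(0)/7)*97 + (5 - 1/9)**2 = (-2/7 - 9/7*0)*97 + (44/9)**2 = (-2/7 + 0)*97 + 1936/81 = -2/7*97 + 1936/81 = -194/7 + 1936/81 = -2162/567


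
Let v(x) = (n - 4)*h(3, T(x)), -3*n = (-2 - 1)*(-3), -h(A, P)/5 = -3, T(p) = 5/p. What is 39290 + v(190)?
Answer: 39185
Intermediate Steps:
h(A, P) = 15 (h(A, P) = -5*(-3) = 15)
n = -3 (n = -(-2 - 1)*(-3)/3 = -(-1)*(-3) = -⅓*9 = -3)
v(x) = -105 (v(x) = (-3 - 4)*15 = -7*15 = -105)
39290 + v(190) = 39290 - 105 = 39185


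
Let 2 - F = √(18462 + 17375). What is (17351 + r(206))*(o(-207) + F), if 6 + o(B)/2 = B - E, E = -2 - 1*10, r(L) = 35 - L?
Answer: -6872000 - 17180*√35837 ≈ -1.0124e+7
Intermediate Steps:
E = -12 (E = -2 - 10 = -12)
o(B) = 12 + 2*B (o(B) = -12 + 2*(B - 1*(-12)) = -12 + 2*(B + 12) = -12 + 2*(12 + B) = -12 + (24 + 2*B) = 12 + 2*B)
F = 2 - √35837 (F = 2 - √(18462 + 17375) = 2 - √35837 ≈ -187.31)
(17351 + r(206))*(o(-207) + F) = (17351 + (35 - 1*206))*((12 + 2*(-207)) + (2 - √35837)) = (17351 + (35 - 206))*((12 - 414) + (2 - √35837)) = (17351 - 171)*(-402 + (2 - √35837)) = 17180*(-400 - √35837) = -6872000 - 17180*√35837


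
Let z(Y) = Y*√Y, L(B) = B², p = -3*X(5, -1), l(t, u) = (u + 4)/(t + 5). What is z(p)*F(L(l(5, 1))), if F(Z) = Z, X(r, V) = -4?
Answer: 6*√3 ≈ 10.392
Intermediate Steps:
l(t, u) = (4 + u)/(5 + t)
p = 12 (p = -3*(-4) = 12)
z(Y) = Y^(3/2)
z(p)*F(L(l(5, 1))) = 12^(3/2)*((4 + 1)/(5 + 5))² = (24*√3)*(5/10)² = (24*√3)*((⅒)*5)² = (24*√3)*(½)² = (24*√3)*(¼) = 6*√3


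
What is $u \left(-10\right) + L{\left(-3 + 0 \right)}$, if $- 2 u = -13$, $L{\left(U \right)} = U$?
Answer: $-68$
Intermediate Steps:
$u = \frac{13}{2}$ ($u = \left(- \frac{1}{2}\right) \left(-13\right) = \frac{13}{2} \approx 6.5$)
$u \left(-10\right) + L{\left(-3 + 0 \right)} = \frac{13}{2} \left(-10\right) + \left(-3 + 0\right) = -65 - 3 = -68$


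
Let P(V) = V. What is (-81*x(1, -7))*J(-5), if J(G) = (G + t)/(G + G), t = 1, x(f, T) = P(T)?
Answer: 1134/5 ≈ 226.80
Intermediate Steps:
x(f, T) = T
J(G) = (1 + G)/(2*G) (J(G) = (G + 1)/(G + G) = (1 + G)/((2*G)) = (1 + G)*(1/(2*G)) = (1 + G)/(2*G))
(-81*x(1, -7))*J(-5) = (-81*(-7))*((½)*(1 - 5)/(-5)) = 567*((½)*(-⅕)*(-4)) = 567*(⅖) = 1134/5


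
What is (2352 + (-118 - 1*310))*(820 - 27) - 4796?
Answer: 1520936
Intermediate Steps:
(2352 + (-118 - 1*310))*(820 - 27) - 4796 = (2352 + (-118 - 310))*793 - 4796 = (2352 - 428)*793 - 4796 = 1924*793 - 4796 = 1525732 - 4796 = 1520936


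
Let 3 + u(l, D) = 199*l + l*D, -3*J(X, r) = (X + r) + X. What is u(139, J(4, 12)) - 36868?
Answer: -30410/3 ≈ -10137.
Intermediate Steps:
J(X, r) = -2*X/3 - r/3 (J(X, r) = -((X + r) + X)/3 = -(r + 2*X)/3 = -2*X/3 - r/3)
u(l, D) = -3 + 199*l + D*l (u(l, D) = -3 + (199*l + l*D) = -3 + (199*l + D*l) = -3 + 199*l + D*l)
u(139, J(4, 12)) - 36868 = (-3 + 199*139 + (-⅔*4 - ⅓*12)*139) - 36868 = (-3 + 27661 + (-8/3 - 4)*139) - 36868 = (-3 + 27661 - 20/3*139) - 36868 = (-3 + 27661 - 2780/3) - 36868 = 80194/3 - 36868 = -30410/3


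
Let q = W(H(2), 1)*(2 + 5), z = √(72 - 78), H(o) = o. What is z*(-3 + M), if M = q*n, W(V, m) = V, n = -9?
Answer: -129*I*√6 ≈ -315.98*I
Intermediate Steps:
z = I*√6 (z = √(-6) = I*√6 ≈ 2.4495*I)
q = 14 (q = 2*(2 + 5) = 2*7 = 14)
M = -126 (M = 14*(-9) = -126)
z*(-3 + M) = (I*√6)*(-3 - 126) = (I*√6)*(-129) = -129*I*√6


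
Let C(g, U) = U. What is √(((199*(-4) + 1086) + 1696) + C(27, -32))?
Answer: √1954 ≈ 44.204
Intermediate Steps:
√(((199*(-4) + 1086) + 1696) + C(27, -32)) = √(((199*(-4) + 1086) + 1696) - 32) = √(((-796 + 1086) + 1696) - 32) = √((290 + 1696) - 32) = √(1986 - 32) = √1954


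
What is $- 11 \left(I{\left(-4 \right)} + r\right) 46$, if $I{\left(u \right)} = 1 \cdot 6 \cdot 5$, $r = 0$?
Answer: $-15180$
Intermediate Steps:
$I{\left(u \right)} = 30$ ($I{\left(u \right)} = 6 \cdot 5 = 30$)
$- 11 \left(I{\left(-4 \right)} + r\right) 46 = - 11 \left(30 + 0\right) 46 = \left(-11\right) 30 \cdot 46 = \left(-330\right) 46 = -15180$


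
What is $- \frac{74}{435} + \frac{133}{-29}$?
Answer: $- \frac{2069}{435} \approx -4.7563$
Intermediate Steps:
$- \frac{74}{435} + \frac{133}{-29} = \left(-74\right) \frac{1}{435} + 133 \left(- \frac{1}{29}\right) = - \frac{74}{435} - \frac{133}{29} = - \frac{2069}{435}$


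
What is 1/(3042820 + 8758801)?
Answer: 1/11801621 ≈ 8.4734e-8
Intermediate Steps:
1/(3042820 + 8758801) = 1/11801621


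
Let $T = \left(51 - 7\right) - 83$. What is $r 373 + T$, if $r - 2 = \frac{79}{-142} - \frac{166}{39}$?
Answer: $- \frac{6026203}{5538} \approx -1088.2$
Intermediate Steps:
$T = -39$ ($T = 44 - 83 = -39$)
$r = - \frac{15577}{5538}$ ($r = 2 + \left(\frac{79}{-142} - \frac{166}{39}\right) = 2 + \left(79 \left(- \frac{1}{142}\right) - \frac{166}{39}\right) = 2 - \frac{26653}{5538} = - \frac{15577}{5538} \approx -2.8127$)
$r 373 + T = \left(- \frac{15577}{5538}\right) 373 - 39 = - \frac{5810221}{5538} - 39 = - \frac{6026203}{5538}$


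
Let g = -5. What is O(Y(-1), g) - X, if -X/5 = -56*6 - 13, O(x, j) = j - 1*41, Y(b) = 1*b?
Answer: -1791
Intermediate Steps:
Y(b) = b
O(x, j) = -41 + j (O(x, j) = j - 41 = -41 + j)
X = 1745 (X = -5*(-56*6 - 13) = -5*(-336 - 13) = -5*(-349) = 1745)
O(Y(-1), g) - X = (-41 - 5) - 1*1745 = -46 - 1745 = -1791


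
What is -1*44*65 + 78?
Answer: -2782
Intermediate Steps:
-1*44*65 + 78 = -44*65 + 78 = -2860 + 78 = -2782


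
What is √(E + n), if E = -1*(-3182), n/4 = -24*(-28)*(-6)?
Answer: I*√12946 ≈ 113.78*I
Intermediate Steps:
n = -16128 (n = 4*(-24*(-28)*(-6)) = 4*(672*(-6)) = 4*(-4032) = -16128)
E = 3182
√(E + n) = √(3182 - 16128) = √(-12946) = I*√12946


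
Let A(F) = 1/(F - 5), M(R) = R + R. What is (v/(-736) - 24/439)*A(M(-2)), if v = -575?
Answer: -10207/126432 ≈ -0.080731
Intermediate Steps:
M(R) = 2*R
A(F) = 1/(-5 + F)
(v/(-736) - 24/439)*A(M(-2)) = (-575/(-736) - 24/439)/(-5 + 2*(-2)) = (-575*(-1/736) - 24*1/439)/(-5 - 4) = (25/32 - 24/439)/(-9) = (10207/14048)*(-⅑) = -10207/126432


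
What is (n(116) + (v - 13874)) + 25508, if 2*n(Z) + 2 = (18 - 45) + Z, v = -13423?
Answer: -3491/2 ≈ -1745.5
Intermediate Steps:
n(Z) = -29/2 + Z/2 (n(Z) = -1 + ((18 - 45) + Z)/2 = -1 + (-27 + Z)/2 = -1 + (-27/2 + Z/2) = -29/2 + Z/2)
(n(116) + (v - 13874)) + 25508 = ((-29/2 + (1/2)*116) + (-13423 - 13874)) + 25508 = ((-29/2 + 58) - 27297) + 25508 = (87/2 - 27297) + 25508 = -54507/2 + 25508 = -3491/2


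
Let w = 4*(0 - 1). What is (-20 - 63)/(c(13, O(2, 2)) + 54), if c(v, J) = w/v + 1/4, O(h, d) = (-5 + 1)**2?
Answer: -4316/2805 ≈ -1.5387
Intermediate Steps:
w = -4 (w = 4*(-1) = -4)
O(h, d) = 16 (O(h, d) = (-4)**2 = 16)
c(v, J) = 1/4 - 4/v (c(v, J) = -4/v + 1/4 = 1/4 - 4/v)
(-20 - 63)/(c(13, O(2, 2)) + 54) = (-20 - 63)/((1/4)*(-16 + 13)/13 + 54) = -83/((1/4)*(1/13)*(-3) + 54) = -83/(-3/52 + 54) = -83/2805/52 = -83*52/2805 = -4316/2805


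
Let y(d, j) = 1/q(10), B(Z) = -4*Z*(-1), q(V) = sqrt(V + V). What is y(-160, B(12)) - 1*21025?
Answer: -21025 + sqrt(5)/10 ≈ -21025.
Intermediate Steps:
q(V) = sqrt(2)*sqrt(V) (q(V) = sqrt(2*V) = sqrt(2)*sqrt(V))
B(Z) = 4*Z
y(d, j) = sqrt(5)/10 (y(d, j) = 1/(sqrt(2)*sqrt(10)) = 1/(2*sqrt(5)) = sqrt(5)/10)
y(-160, B(12)) - 1*21025 = sqrt(5)/10 - 1*21025 = sqrt(5)/10 - 21025 = -21025 + sqrt(5)/10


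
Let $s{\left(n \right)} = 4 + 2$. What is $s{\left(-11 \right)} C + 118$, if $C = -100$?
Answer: $-482$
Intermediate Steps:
$s{\left(n \right)} = 6$
$s{\left(-11 \right)} C + 118 = 6 \left(-100\right) + 118 = -600 + 118 = -482$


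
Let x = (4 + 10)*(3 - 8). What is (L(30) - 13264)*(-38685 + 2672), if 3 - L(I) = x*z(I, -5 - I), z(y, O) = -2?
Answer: 482610213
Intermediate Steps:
x = -70 (x = 14*(-5) = -70)
L(I) = -137 (L(I) = 3 - (-70)*(-2) = 3 - 1*140 = 3 - 140 = -137)
(L(30) - 13264)*(-38685 + 2672) = (-137 - 13264)*(-38685 + 2672) = -13401*(-36013) = 482610213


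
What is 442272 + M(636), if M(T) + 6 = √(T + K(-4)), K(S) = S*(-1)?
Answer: 442266 + 8*√10 ≈ 4.4229e+5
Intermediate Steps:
K(S) = -S
M(T) = -6 + √(4 + T) (M(T) = -6 + √(T - 1*(-4)) = -6 + √(T + 4) = -6 + √(4 + T))
442272 + M(636) = 442272 + (-6 + √(4 + 636)) = 442272 + (-6 + √640) = 442272 + (-6 + 8*√10) = 442266 + 8*√10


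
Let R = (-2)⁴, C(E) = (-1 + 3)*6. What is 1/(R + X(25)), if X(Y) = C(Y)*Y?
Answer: 1/316 ≈ 0.0031646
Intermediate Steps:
C(E) = 12 (C(E) = 2*6 = 12)
R = 16
X(Y) = 12*Y
1/(R + X(25)) = 1/(16 + 12*25) = 1/(16 + 300) = 1/316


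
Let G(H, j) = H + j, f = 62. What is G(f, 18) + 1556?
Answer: 1636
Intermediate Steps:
G(f, 18) + 1556 = (62 + 18) + 1556 = 80 + 1556 = 1636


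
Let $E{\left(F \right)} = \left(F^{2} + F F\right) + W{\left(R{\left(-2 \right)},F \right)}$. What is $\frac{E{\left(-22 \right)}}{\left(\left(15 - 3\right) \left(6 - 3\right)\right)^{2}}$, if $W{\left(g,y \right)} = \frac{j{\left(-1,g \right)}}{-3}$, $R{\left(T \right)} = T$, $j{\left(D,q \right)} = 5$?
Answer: $\frac{2899}{3888} \approx 0.74563$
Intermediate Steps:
$W{\left(g,y \right)} = - \frac{5}{3}$ ($W{\left(g,y \right)} = \frac{5}{-3} = 5 \left(- \frac{1}{3}\right) = - \frac{5}{3}$)
$E{\left(F \right)} = - \frac{5}{3} + 2 F^{2}$ ($E{\left(F \right)} = \left(F^{2} + F F\right) - \frac{5}{3} = \left(F^{2} + F^{2}\right) - \frac{5}{3} = 2 F^{2} - \frac{5}{3} = - \frac{5}{3} + 2 F^{2}$)
$\frac{E{\left(-22 \right)}}{\left(\left(15 - 3\right) \left(6 - 3\right)\right)^{2}} = \frac{- \frac{5}{3} + 2 \left(-22\right)^{2}}{\left(\left(15 - 3\right) \left(6 - 3\right)\right)^{2}} = \frac{- \frac{5}{3} + 2 \cdot 484}{\left(12 \cdot 3\right)^{2}} = \frac{- \frac{5}{3} + 968}{36^{2}} = \frac{2899}{3 \cdot 1296} = \frac{2899}{3} \cdot \frac{1}{1296} = \frac{2899}{3888}$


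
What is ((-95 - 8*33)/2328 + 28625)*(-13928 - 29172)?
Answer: -718031356775/582 ≈ -1.2337e+9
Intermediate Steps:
((-95 - 8*33)/2328 + 28625)*(-13928 - 29172) = ((-95 - 264)*(1/2328) + 28625)*(-43100) = (-359*1/2328 + 28625)*(-43100) = (-359/2328 + 28625)*(-43100) = (66638641/2328)*(-43100) = -718031356775/582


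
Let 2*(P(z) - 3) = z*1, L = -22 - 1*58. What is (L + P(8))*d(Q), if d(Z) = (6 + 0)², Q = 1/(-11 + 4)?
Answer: -2628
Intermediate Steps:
L = -80 (L = -22 - 58 = -80)
P(z) = 3 + z/2 (P(z) = 3 + (z*1)/2 = 3 + z/2)
Q = -⅐ (Q = 1/(-7) = -⅐ ≈ -0.14286)
d(Z) = 36 (d(Z) = 6² = 36)
(L + P(8))*d(Q) = (-80 + (3 + (½)*8))*36 = (-80 + (3 + 4))*36 = (-80 + 7)*36 = -73*36 = -2628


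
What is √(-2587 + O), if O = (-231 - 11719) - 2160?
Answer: I*√16697 ≈ 129.22*I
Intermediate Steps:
O = -14110 (O = -11950 - 2160 = -14110)
√(-2587 + O) = √(-2587 - 14110) = √(-16697) = I*√16697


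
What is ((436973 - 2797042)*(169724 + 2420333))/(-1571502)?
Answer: 6112713233933/1571502 ≈ 3.8897e+6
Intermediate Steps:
((436973 - 2797042)*(169724 + 2420333))/(-1571502) = -2360069*2590057*(-1/1571502) = -6112713233933*(-1/1571502) = 6112713233933/1571502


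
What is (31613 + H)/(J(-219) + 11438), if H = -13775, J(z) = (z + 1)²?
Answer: 2973/9827 ≈ 0.30253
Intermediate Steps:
J(z) = (1 + z)²
(31613 + H)/(J(-219) + 11438) = (31613 - 13775)/((1 - 219)² + 11438) = 17838/((-218)² + 11438) = 17838/(47524 + 11438) = 17838/58962 = 17838*(1/58962) = 2973/9827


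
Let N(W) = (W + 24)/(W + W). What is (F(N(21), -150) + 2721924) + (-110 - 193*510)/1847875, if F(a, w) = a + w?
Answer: 14082600032413/5174050 ≈ 2.7218e+6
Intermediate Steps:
N(W) = (24 + W)/(2*W) (N(W) = (24 + W)/((2*W)) = (24 + W)*(1/(2*W)) = (24 + W)/(2*W))
(F(N(21), -150) + 2721924) + (-110 - 193*510)/1847875 = (((½)*(24 + 21)/21 - 150) + 2721924) + (-110 - 193*510)/1847875 = (((½)*(1/21)*45 - 150) + 2721924) + (-110 - 98430)*(1/1847875) = ((15/14 - 150) + 2721924) - 98540*1/1847875 = (-2085/14 + 2721924) - 19708/369575 = 38104851/14 - 19708/369575 = 14082600032413/5174050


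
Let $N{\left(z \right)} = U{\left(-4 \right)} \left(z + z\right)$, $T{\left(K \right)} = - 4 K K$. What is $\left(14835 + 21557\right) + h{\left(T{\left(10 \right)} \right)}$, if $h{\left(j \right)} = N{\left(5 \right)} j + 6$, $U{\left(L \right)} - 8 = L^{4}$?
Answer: $-1019602$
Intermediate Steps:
$U{\left(L \right)} = 8 + L^{4}$
$T{\left(K \right)} = - 4 K^{2}$
$N{\left(z \right)} = 528 z$ ($N{\left(z \right)} = \left(8 + \left(-4\right)^{4}\right) \left(z + z\right) = \left(8 + 256\right) 2 z = 264 \cdot 2 z = 528 z$)
$h{\left(j \right)} = 6 + 2640 j$ ($h{\left(j \right)} = 528 \cdot 5 j + 6 = 2640 j + 6 = 6 + 2640 j$)
$\left(14835 + 21557\right) + h{\left(T{\left(10 \right)} \right)} = \left(14835 + 21557\right) + \left(6 + 2640 \left(- 4 \cdot 10^{2}\right)\right) = 36392 + \left(6 + 2640 \left(\left(-4\right) 100\right)\right) = 36392 + \left(6 + 2640 \left(-400\right)\right) = 36392 + \left(6 - 1056000\right) = 36392 - 1055994 = -1019602$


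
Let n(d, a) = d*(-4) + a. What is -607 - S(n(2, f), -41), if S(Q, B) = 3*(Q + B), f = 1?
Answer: -463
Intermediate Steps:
n(d, a) = a - 4*d (n(d, a) = -4*d + a = a - 4*d)
S(Q, B) = 3*B + 3*Q (S(Q, B) = 3*(B + Q) = 3*B + 3*Q)
-607 - S(n(2, f), -41) = -607 - (3*(-41) + 3*(1 - 4*2)) = -607 - (-123 + 3*(1 - 8)) = -607 - (-123 + 3*(-7)) = -607 - (-123 - 21) = -607 - 1*(-144) = -607 + 144 = -463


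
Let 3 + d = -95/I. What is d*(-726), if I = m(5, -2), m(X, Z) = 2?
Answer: 36663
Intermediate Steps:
I = 2
d = -101/2 (d = -3 - 95/2 = -101/2 ≈ -50.500)
d*(-726) = -101/2*(-726) = 36663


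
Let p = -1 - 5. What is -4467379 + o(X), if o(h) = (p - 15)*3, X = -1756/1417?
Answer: -4467442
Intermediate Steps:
p = -6
X = -1756/1417 (X = -1756*1/1417 = -1756/1417 ≈ -1.2392)
o(h) = -63 (o(h) = (-6 - 15)*3 = -21*3 = -63)
-4467379 + o(X) = -4467379 - 63 = -4467442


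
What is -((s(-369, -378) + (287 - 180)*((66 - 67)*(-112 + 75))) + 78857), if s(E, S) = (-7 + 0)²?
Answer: -82865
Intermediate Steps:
s(E, S) = 49 (s(E, S) = (-7)² = 49)
-((s(-369, -378) + (287 - 180)*((66 - 67)*(-112 + 75))) + 78857) = -((49 + (287 - 180)*((66 - 67)*(-112 + 75))) + 78857) = -((49 + 107*(-1*(-37))) + 78857) = -((49 + 107*37) + 78857) = -((49 + 3959) + 78857) = -(4008 + 78857) = -1*82865 = -82865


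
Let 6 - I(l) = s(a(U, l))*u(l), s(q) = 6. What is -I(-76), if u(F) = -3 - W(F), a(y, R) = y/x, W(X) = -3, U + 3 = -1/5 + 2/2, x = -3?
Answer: -6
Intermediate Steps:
U = -11/5 (U = -3 + (-1/5 + 2/2) = -3 + (-1*⅕ + 2*(½)) = -3 + (-⅕ + 1) = -3 + ⅘ = -11/5 ≈ -2.2000)
a(y, R) = -y/3 (a(y, R) = y/(-3) = y*(-⅓) = -y/3)
u(F) = 0 (u(F) = -3 - 1*(-3) = -3 + 3 = 0)
I(l) = 6 (I(l) = 6 - 6*0 = 6 - 1*0 = 6 + 0 = 6)
-I(-76) = -1*6 = -6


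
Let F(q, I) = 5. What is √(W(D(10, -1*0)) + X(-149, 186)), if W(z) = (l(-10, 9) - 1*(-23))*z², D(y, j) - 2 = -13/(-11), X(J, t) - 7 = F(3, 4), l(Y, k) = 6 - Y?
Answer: √49227/11 ≈ 20.170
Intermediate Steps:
X(J, t) = 12 (X(J, t) = 7 + 5 = 12)
D(y, j) = 35/11 (D(y, j) = 2 - 13/(-11) = 2 - 13*(-1/11) = 2 + 13/11 = 35/11)
W(z) = 39*z² (W(z) = ((6 - 1*(-10)) - 1*(-23))*z² = ((6 + 10) + 23)*z² = (16 + 23)*z² = 39*z²)
√(W(D(10, -1*0)) + X(-149, 186)) = √(39*(35/11)² + 12) = √(39*(1225/121) + 12) = √(47775/121 + 12) = √(49227/121) = √49227/11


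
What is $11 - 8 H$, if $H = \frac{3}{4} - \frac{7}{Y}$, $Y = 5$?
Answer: $\frac{81}{5} \approx 16.2$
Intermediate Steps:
$H = - \frac{13}{20}$ ($H = \frac{3}{4} - \frac{7}{5} = - \frac{13}{20} \approx -0.65$)
$11 - 8 H = 11 - - \frac{26}{5} = 11 + \frac{26}{5} = \frac{81}{5}$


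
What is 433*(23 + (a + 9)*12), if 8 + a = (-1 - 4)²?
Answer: 145055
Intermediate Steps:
a = 17 (a = -8 + (-1 - 4)² = -8 + (-5)² = -8 + 25 = 17)
433*(23 + (a + 9)*12) = 433*(23 + (17 + 9)*12) = 433*(23 + 26*12) = 433*(23 + 312) = 433*335 = 145055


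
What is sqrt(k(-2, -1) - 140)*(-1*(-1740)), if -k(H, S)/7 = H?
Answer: 5220*I*sqrt(14) ≈ 19531.0*I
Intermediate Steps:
k(H, S) = -7*H
sqrt(k(-2, -1) - 140)*(-1*(-1740)) = sqrt(-7*(-2) - 140)*(-1*(-1740)) = sqrt(14 - 140)*1740 = sqrt(-126)*1740 = (3*I*sqrt(14))*1740 = 5220*I*sqrt(14)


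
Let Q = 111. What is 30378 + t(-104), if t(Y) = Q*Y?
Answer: 18834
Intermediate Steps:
t(Y) = 111*Y
30378 + t(-104) = 30378 + 111*(-104) = 30378 - 11544 = 18834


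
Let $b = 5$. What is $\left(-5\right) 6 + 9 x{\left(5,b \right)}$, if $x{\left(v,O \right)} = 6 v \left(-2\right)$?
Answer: $-570$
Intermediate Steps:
$x{\left(v,O \right)} = - 12 v$
$\left(-5\right) 6 + 9 x{\left(5,b \right)} = \left(-5\right) 6 + 9 \left(\left(-12\right) 5\right) = -30 + 9 \left(-60\right) = -30 - 540 = -570$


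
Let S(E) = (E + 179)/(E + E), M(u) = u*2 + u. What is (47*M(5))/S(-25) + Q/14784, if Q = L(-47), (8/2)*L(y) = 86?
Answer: -966851/4224 ≈ -228.89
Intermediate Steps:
M(u) = 3*u (M(u) = 2*u + u = 3*u)
S(E) = (179 + E)/(2*E) (S(E) = (179 + E)/((2*E)) = (179 + E)*(1/(2*E)) = (179 + E)/(2*E))
L(y) = 43/2 (L(y) = (1/4)*86 = 43/2)
Q = 43/2 ≈ 21.500
(47*M(5))/S(-25) + Q/14784 = (47*(3*5))/(((1/2)*(179 - 25)/(-25))) + (43/2)/14784 = (47*15)/(((1/2)*(-1/25)*154)) + (43/2)*(1/14784) = 705/(-77/25) + 43/29568 = 705*(-25/77) + 43/29568 = -17625/77 + 43/29568 = -966851/4224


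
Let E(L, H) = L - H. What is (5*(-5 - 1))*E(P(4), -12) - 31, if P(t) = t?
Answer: -511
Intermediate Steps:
(5*(-5 - 1))*E(P(4), -12) - 31 = (5*(-5 - 1))*(4 - 1*(-12)) - 31 = (5*(-6))*(4 + 12) - 31 = -30*16 - 31 = -480 - 31 = -511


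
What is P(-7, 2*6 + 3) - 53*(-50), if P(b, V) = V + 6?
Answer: 2671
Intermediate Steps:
P(b, V) = 6 + V
P(-7, 2*6 + 3) - 53*(-50) = (6 + (2*6 + 3)) - 53*(-50) = (6 + (12 + 3)) + 2650 = (6 + 15) + 2650 = 21 + 2650 = 2671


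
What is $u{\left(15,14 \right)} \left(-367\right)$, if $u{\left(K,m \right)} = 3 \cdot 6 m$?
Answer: $-92484$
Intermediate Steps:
$u{\left(K,m \right)} = 18 m$
$u{\left(15,14 \right)} \left(-367\right) = 18 \cdot 14 \left(-367\right) = 252 \left(-367\right) = -92484$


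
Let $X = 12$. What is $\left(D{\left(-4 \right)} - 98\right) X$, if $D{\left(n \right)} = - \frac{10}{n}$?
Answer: $-1146$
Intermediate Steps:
$\left(D{\left(-4 \right)} - 98\right) X = \left(- \frac{10}{-4} - 98\right) 12 = \left(\left(-10\right) \left(- \frac{1}{4}\right) - 98\right) 12 = \left(\frac{5}{2} - 98\right) 12 = \left(- \frac{191}{2}\right) 12 = -1146$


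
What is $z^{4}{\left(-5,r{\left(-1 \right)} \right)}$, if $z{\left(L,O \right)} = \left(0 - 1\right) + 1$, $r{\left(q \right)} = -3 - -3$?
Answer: $0$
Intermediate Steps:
$r{\left(q \right)} = 0$ ($r{\left(q \right)} = -3 + 3 = 0$)
$z{\left(L,O \right)} = 0$ ($z{\left(L,O \right)} = -1 + 1 = 0$)
$z^{4}{\left(-5,r{\left(-1 \right)} \right)} = 0^{4} = 0$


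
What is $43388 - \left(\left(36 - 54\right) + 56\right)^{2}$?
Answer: $41944$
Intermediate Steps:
$43388 - \left(\left(36 - 54\right) + 56\right)^{2} = 43388 - \left(-18 + 56\right)^{2} = 43388 - 38^{2} = 43388 - 1444 = 41944$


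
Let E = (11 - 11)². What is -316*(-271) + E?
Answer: 85636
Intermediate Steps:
E = 0 (E = 0² = 0)
-316*(-271) + E = -316*(-271) + 0 = 85636 + 0 = 85636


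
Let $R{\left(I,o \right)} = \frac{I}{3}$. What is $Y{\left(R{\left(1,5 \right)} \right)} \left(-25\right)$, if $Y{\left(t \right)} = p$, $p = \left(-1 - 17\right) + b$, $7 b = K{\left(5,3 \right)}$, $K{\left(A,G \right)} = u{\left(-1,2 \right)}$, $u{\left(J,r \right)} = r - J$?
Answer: $\frac{3075}{7} \approx 439.29$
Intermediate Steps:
$R{\left(I,o \right)} = \frac{I}{3}$ ($R{\left(I,o \right)} = I \frac{1}{3} = \frac{I}{3}$)
$K{\left(A,G \right)} = 3$ ($K{\left(A,G \right)} = 2 - -1 = 2 + 1 = 3$)
$b = \frac{3}{7}$ ($b = \frac{1}{7} \cdot 3 = \frac{3}{7} \approx 0.42857$)
$p = - \frac{123}{7}$ ($p = \left(-1 - 17\right) + \frac{3}{7} = -18 + \frac{3}{7} = - \frac{123}{7} \approx -17.571$)
$Y{\left(t \right)} = - \frac{123}{7}$
$Y{\left(R{\left(1,5 \right)} \right)} \left(-25\right) = \left(- \frac{123}{7}\right) \left(-25\right) = \frac{3075}{7}$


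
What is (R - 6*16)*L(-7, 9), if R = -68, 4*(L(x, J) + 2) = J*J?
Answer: -2993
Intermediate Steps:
L(x, J) = -2 + J**2/4 (L(x, J) = -2 + (J*J)/4 = -2 + J**2/4)
(R - 6*16)*L(-7, 9) = (-68 - 6*16)*(-2 + (1/4)*9**2) = (-68 - 96)*(-2 + (1/4)*81) = -164*(-2 + 81/4) = -164*73/4 = -2993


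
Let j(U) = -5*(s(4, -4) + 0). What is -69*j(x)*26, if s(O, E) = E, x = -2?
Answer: -35880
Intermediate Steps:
j(U) = 20 (j(U) = -5*(-4 + 0) = -5*(-4) = 20)
-69*j(x)*26 = -69*20*26 = -1380*26 = -35880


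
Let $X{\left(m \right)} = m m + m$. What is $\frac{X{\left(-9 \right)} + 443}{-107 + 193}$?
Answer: $\frac{515}{86} \approx 5.9884$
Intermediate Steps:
$X{\left(m \right)} = m + m^{2}$ ($X{\left(m \right)} = m^{2} + m = m + m^{2}$)
$\frac{X{\left(-9 \right)} + 443}{-107 + 193} = \frac{- 9 \left(1 - 9\right) + 443}{-107 + 193} = \frac{\left(-9\right) \left(-8\right) + 443}{86} = \frac{72 + 443}{86} = \frac{1}{86} \cdot 515 = \frac{515}{86}$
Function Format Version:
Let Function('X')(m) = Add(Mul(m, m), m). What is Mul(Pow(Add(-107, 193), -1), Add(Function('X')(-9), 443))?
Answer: Rational(515, 86) ≈ 5.9884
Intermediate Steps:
Function('X')(m) = Add(m, Pow(m, 2)) (Function('X')(m) = Add(Pow(m, 2), m) = Add(m, Pow(m, 2)))
Mul(Pow(Add(-107, 193), -1), Add(Function('X')(-9), 443)) = Mul(Pow(Add(-107, 193), -1), Add(Mul(-9, Add(1, -9)), 443)) = Mul(Pow(86, -1), Add(Mul(-9, -8), 443)) = Mul(Rational(1, 86), Add(72, 443)) = Mul(Rational(1, 86), 515) = Rational(515, 86)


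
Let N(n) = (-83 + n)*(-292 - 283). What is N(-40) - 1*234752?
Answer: -164027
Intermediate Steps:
N(n) = 47725 - 575*n (N(n) = (-83 + n)*(-575) = 47725 - 575*n)
N(-40) - 1*234752 = (47725 - 575*(-40)) - 1*234752 = (47725 + 23000) - 234752 = 70725 - 234752 = -164027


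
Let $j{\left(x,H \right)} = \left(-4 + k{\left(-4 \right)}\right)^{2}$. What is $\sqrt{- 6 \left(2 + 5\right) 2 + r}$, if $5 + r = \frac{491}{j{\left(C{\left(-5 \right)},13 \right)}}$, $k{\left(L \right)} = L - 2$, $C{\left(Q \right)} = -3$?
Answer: $\frac{i \sqrt{8409}}{10} \approx 9.1701 i$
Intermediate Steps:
$k{\left(L \right)} = -2 + L$
$j{\left(x,H \right)} = 100$ ($j{\left(x,H \right)} = \left(-4 - 6\right)^{2} = \left(-10\right)^{2} = 100$)
$r = - \frac{9}{100}$ ($r = -5 + \frac{491}{100} = - \frac{9}{100} \approx -0.09$)
$\sqrt{- 6 \left(2 + 5\right) 2 + r} = \sqrt{- 6 \left(2 + 5\right) 2 - \frac{9}{100}} = \sqrt{\left(-6\right) 7 \cdot 2 - \frac{9}{100}} = \sqrt{\left(-42\right) 2 - \frac{9}{100}} = \sqrt{-84 - \frac{9}{100}} = \sqrt{- \frac{8409}{100}} = \frac{i \sqrt{8409}}{10}$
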